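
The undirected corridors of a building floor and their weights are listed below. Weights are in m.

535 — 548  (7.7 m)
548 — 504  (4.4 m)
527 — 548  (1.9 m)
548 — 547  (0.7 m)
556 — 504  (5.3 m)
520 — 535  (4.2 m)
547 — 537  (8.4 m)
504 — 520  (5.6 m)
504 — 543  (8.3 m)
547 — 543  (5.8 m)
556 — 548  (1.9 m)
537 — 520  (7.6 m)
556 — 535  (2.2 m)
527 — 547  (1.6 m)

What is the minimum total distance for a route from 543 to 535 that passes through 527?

Shortest 543→527: 543–547–527 = 7.4
Shortest 527→535: 527–548–556–535 = 6
Total via 527: 7.4 + 6 = 13.4 m.

13.4 m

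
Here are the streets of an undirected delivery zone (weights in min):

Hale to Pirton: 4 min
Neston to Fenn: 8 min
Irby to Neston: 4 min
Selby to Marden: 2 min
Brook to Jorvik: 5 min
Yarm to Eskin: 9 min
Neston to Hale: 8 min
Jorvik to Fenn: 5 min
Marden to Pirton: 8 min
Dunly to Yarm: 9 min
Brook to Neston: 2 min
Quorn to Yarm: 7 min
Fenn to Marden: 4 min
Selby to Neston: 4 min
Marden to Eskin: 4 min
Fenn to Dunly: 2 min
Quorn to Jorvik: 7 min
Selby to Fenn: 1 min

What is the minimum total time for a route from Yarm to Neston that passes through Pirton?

Shortest Yarm→Pirton: Yarm → Eskin → Marden → Pirton = 21
Best Pirton to Neston: Pirton → Hale → Neston costing 12
Total via Pirton: 21 + 12 = 33 min.

33 min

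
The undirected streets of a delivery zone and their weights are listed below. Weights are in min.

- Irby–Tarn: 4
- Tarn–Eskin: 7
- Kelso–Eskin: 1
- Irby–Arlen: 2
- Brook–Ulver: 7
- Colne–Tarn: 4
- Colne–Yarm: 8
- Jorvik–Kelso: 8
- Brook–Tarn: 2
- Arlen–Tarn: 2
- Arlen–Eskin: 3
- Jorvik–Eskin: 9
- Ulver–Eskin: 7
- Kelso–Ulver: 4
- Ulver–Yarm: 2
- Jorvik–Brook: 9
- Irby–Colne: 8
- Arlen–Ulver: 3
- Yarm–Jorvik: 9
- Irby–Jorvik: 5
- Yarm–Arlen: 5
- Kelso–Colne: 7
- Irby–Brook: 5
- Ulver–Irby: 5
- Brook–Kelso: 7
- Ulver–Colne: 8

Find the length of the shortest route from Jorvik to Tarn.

9 min

Candidate routes:
Jorvik → Irby → Tarn: 5+4 = 9
Jorvik → Irby → Brook → Tarn: 5+5+2 = 12
Jorvik → Brook → Tarn: 9+2 = 11
Jorvik → Eskin → Arlen → Tarn: 9+3+2 = 14
Cheapest is Jorvik → Irby → Tarn at 9 min.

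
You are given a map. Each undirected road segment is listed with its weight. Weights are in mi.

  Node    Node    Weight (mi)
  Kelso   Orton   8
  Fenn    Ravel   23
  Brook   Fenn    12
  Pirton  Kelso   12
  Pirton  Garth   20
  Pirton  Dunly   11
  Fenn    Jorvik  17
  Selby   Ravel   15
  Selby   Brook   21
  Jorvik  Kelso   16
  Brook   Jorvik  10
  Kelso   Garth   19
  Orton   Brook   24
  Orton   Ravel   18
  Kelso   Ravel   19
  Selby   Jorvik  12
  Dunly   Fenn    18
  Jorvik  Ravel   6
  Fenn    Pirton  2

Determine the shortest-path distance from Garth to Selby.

47 mi

Running Dijkstra from Garth:
Garth: 0
Kelso: 19  (via Garth)
Pirton: 20  (via Garth)
Fenn: 22  (via Pirton)
Orton: 27  (via Kelso)
Dunly: 31  (via Pirton)
Brook: 34  (via Fenn)
Jorvik: 35  (via Kelso)
Ravel: 38  (via Kelso)
Selby: 47  (via Jorvik)
Shortest route: Garth–Kelso–Jorvik–Selby = 47 mi.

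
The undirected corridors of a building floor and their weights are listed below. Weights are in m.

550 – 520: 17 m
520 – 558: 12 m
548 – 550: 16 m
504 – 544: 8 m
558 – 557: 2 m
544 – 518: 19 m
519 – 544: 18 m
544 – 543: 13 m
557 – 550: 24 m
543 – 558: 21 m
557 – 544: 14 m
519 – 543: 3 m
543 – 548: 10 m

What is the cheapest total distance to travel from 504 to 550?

Shortest distances from 504:
504: 0
544: 8  (via 504)
543: 21  (via 544)
557: 22  (via 544)
558: 24  (via 557)
519: 24  (via 543)
518: 27  (via 544)
548: 31  (via 543)
520: 36  (via 558)
550: 46  (via 557)
Shortest route: 504–544–557–550 = 46 m.

46 m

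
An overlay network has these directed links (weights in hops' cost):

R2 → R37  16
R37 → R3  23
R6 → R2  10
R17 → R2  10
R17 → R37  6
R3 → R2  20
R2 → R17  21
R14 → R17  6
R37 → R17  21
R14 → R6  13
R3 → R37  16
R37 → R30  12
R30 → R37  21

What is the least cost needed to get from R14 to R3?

Candidate routes:
R14 - R6 - R2 - R37 - R3: 13+10+16+23 = 62
R14 - R17 - R2 - R37 - R3: 6+10+16+23 = 55
R14 - R17 - R37 - R3: 6+6+23 = 35
R14 - R6 - R2 - R17 - R37 - R3: 13+10+21+6+23 = 73
The minimum is 35 hops' cost via R14 - R17 - R37 - R3.

35 hops' cost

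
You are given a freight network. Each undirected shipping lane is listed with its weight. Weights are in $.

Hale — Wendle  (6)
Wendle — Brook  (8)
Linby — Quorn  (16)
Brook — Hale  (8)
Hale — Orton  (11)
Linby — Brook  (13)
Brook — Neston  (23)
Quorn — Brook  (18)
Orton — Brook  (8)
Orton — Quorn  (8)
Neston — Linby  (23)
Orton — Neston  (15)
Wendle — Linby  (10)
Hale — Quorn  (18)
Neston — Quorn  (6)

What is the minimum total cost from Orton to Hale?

$11

Shortest distances from Orton:
Orton: 0
Brook: 8  (via Orton)
Quorn: 8  (via Orton)
Hale: 11  (via Orton)
Shortest route: Orton–Hale = $11.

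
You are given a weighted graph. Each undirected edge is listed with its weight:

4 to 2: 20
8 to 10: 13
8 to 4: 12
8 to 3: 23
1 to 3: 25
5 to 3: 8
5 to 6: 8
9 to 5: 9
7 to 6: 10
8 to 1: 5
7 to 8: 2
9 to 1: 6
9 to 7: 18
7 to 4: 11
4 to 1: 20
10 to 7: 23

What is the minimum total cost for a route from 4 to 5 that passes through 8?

Shortest 4→8: 4 → 8 = 12
Best 8 to 5: 8 → 1 → 9 → 5 costing 20
Total via 8: 12 + 20 = 32.

32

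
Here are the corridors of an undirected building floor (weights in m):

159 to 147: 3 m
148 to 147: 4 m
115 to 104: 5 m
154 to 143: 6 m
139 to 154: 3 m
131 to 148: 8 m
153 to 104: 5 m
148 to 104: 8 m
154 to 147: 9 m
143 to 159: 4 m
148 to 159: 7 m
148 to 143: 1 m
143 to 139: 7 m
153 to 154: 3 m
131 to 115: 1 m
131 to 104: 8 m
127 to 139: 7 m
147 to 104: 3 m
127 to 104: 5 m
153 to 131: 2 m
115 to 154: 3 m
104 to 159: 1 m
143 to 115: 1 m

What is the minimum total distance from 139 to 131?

Running Dijkstra from 139:
139: 0
154: 3  (via 139)
115: 6  (via 154)
153: 6  (via 154)
143: 7  (via 139)
131: 7  (via 115)
Shortest route: 139–154–115–131 = 7 m.

7 m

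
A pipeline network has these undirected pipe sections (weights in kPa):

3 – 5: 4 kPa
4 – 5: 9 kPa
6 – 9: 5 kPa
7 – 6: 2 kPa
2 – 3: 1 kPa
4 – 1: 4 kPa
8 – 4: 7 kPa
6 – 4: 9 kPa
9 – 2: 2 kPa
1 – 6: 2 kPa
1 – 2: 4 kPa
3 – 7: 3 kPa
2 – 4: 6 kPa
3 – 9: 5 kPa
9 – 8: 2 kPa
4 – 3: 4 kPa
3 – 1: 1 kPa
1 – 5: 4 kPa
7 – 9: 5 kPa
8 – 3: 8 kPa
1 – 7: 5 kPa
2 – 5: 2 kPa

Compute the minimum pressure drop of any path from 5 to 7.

6 kPa

Enumerating some paths:
5–3–7: 4+3 = 7
5–1–3–7: 4+1+3 = 8
5–2–3–7: 2+1+3 = 6
5–2–3–1–6–7: 2+1+1+2+2 = 8
The minimum is 6 kPa via 5–2–3–7.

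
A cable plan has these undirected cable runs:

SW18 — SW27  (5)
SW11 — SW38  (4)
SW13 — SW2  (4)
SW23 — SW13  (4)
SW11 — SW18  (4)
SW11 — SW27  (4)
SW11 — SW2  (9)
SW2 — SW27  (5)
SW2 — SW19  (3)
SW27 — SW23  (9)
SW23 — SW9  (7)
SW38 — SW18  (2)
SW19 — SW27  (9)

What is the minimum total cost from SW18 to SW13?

Candidate routes:
SW18 → SW11 → SW2 → SW13: 4+9+4 = 17
SW18 → SW11 → SW27 → SW2 → SW13: 4+4+5+4 = 17
SW18 → SW27 → SW2 → SW13: 5+5+4 = 14
SW18 → SW27 → SW23 → SW13: 5+9+4 = 18
The minimum is 14 via SW18 → SW27 → SW2 → SW13.

14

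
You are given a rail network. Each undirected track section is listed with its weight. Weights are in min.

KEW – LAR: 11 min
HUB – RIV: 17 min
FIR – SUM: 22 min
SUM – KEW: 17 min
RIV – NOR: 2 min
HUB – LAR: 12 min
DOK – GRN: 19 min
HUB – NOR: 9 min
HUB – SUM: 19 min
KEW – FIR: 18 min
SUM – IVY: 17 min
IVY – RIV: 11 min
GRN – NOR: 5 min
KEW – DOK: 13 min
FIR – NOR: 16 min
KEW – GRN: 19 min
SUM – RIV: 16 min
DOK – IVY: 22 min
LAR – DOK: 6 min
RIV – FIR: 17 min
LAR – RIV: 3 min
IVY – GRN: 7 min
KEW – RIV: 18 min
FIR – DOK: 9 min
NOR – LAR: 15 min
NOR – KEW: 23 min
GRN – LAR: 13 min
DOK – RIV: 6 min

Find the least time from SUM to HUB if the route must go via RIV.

Best SUM to RIV: SUM–RIV costing 16
Best RIV to HUB: RIV–NOR–HUB costing 11
Total via RIV: 16 + 11 = 27 min.

27 min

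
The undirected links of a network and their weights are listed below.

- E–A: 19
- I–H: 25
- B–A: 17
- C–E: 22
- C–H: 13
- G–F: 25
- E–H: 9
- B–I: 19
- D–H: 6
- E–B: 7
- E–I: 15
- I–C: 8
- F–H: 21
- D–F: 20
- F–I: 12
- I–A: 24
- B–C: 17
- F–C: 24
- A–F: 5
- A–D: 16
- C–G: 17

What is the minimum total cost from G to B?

Compare a few routes:
G - C - I - B: 17+8+19 = 44
G - C - B: 17+17 = 34
Cheapest is G - C - B at 34.

34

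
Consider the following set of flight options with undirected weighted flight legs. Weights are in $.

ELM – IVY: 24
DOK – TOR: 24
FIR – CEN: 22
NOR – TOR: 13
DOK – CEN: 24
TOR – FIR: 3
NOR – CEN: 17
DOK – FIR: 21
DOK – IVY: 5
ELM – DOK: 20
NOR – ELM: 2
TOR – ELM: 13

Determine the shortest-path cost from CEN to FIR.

$22

Candidate routes:
CEN - DOK - FIR: 24+21 = 45
CEN - FIR: 22 = 22
CEN - NOR - TOR - FIR: 17+13+3 = 33
CEN - NOR - ELM - TOR - FIR: 17+2+13+3 = 35
The minimum is $22 via CEN - FIR.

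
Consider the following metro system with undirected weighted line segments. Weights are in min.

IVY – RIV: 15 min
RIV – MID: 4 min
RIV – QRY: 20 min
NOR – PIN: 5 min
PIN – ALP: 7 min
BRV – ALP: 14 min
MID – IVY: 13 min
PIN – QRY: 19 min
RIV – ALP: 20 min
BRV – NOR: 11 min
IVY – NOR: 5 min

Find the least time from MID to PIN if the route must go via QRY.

43 min

Best MID to QRY: MID–RIV–QRY costing 24
Shortest QRY→PIN: QRY–PIN = 19
Total via QRY: 24 + 19 = 43 min.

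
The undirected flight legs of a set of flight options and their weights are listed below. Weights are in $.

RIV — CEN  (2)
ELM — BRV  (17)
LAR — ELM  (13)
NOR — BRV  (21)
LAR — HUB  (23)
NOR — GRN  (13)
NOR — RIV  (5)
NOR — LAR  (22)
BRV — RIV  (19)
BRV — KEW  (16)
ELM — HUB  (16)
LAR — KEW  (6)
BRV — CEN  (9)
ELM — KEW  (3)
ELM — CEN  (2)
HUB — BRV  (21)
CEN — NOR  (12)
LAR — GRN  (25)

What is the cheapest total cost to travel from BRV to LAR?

$20

Shortest distances from BRV:
BRV: 0
CEN: 9  (via BRV)
RIV: 11  (via CEN)
ELM: 11  (via CEN)
KEW: 14  (via ELM)
NOR: 16  (via RIV)
LAR: 20  (via KEW)
Shortest route: BRV–CEN–ELM–KEW–LAR = $20.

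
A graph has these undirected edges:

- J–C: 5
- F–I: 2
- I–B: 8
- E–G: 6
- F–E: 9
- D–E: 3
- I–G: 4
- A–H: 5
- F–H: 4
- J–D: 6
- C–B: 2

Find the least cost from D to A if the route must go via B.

32

Shortest D→B: D → J → C → B = 13
Best B to A: B → I → F → H → A costing 19
Total via B: 13 + 19 = 32.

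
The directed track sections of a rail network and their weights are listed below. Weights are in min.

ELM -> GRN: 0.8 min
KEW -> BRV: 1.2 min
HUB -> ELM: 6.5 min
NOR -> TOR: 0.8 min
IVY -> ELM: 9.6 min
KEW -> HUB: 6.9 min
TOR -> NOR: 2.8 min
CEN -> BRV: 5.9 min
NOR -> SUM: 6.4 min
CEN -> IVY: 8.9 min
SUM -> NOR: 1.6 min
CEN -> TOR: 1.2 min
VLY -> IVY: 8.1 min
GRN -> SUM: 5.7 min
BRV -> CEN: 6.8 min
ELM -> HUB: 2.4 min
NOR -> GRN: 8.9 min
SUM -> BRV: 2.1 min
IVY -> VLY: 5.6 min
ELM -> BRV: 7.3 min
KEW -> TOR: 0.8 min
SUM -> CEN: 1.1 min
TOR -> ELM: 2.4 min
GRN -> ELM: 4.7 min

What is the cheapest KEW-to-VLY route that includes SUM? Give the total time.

25.3 min

Shortest KEW→SUM: KEW → TOR → ELM → GRN → SUM = 9.7
Best SUM to VLY: SUM → CEN → IVY → VLY costing 15.6
Total via SUM: 9.7 + 15.6 = 25.3 min.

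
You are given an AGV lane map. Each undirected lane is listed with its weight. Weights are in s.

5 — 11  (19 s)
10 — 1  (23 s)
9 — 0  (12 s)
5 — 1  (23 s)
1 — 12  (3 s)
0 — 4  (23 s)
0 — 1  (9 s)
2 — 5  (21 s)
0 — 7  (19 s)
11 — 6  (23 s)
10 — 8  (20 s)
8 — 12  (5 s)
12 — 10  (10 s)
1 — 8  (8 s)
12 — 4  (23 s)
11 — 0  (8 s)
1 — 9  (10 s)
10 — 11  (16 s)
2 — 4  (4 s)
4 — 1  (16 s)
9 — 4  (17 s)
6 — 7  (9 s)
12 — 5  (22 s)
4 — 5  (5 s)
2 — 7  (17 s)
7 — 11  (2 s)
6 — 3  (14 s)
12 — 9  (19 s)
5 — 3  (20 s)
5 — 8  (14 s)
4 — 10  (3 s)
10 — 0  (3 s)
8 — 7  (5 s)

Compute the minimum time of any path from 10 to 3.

28 s

Shortest distances from 10:
10: 0
0: 3  (via 10)
4: 3  (via 10)
2: 7  (via 4)
5: 8  (via 4)
12: 10  (via 10)
11: 11  (via 0)
1: 12  (via 0)
7: 13  (via 11)
8: 15  (via 12)
9: 15  (via 0)
6: 22  (via 7)
3: 28  (via 5)
Shortest route: 10–4–5–3 = 28 s.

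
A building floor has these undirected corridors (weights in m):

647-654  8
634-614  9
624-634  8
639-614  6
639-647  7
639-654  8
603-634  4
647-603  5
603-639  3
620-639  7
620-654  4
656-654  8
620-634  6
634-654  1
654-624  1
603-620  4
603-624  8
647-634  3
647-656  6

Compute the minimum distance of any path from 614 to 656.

18 m

Shortest distances from 614:
614: 0
639: 6  (via 614)
603: 9  (via 639)
634: 9  (via 614)
654: 10  (via 634)
624: 11  (via 654)
647: 12  (via 634)
620: 13  (via 639)
656: 18  (via 654)
Shortest route: 614–634–654–656 = 18 m.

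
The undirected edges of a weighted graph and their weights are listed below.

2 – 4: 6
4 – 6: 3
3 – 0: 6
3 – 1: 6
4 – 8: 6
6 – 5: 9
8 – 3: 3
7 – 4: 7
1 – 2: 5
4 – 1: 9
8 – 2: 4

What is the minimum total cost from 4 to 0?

15

Running Dijkstra from 4:
4: 0
6: 3  (via 4)
2: 6  (via 4)
8: 6  (via 4)
7: 7  (via 4)
1: 9  (via 4)
3: 9  (via 8)
5: 12  (via 6)
0: 15  (via 3)
Shortest route: 4–8–3–0 = 15.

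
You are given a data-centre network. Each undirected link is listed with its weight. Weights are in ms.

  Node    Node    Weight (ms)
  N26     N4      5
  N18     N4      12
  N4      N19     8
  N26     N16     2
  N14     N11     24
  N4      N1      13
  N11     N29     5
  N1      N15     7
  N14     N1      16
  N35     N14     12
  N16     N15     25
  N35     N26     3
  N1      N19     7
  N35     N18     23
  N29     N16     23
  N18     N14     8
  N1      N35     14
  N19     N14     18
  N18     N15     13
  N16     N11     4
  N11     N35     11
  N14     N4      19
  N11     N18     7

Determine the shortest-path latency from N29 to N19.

Enumerating some paths:
N29–N11–N18–N4–N19: 5+7+12+8 = 32
N29–N11–N16–N26–N4–N19: 5+4+2+5+8 = 24
Cheapest is N29–N11–N16–N26–N4–N19 at 24 ms.

24 ms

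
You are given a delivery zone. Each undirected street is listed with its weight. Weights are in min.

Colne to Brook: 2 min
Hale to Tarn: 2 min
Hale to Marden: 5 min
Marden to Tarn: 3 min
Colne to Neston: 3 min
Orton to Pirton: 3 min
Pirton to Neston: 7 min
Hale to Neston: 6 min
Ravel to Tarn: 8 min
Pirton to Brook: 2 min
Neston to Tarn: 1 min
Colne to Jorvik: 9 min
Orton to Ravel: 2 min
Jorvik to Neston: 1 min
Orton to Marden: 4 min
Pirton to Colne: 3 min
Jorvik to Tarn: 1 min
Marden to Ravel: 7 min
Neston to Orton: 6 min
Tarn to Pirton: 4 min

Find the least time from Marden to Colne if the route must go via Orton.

Shortest Marden→Orton: Marden → Orton = 4
Shortest Orton→Colne: Orton → Pirton → Colne = 6
Total via Orton: 4 + 6 = 10 min.

10 min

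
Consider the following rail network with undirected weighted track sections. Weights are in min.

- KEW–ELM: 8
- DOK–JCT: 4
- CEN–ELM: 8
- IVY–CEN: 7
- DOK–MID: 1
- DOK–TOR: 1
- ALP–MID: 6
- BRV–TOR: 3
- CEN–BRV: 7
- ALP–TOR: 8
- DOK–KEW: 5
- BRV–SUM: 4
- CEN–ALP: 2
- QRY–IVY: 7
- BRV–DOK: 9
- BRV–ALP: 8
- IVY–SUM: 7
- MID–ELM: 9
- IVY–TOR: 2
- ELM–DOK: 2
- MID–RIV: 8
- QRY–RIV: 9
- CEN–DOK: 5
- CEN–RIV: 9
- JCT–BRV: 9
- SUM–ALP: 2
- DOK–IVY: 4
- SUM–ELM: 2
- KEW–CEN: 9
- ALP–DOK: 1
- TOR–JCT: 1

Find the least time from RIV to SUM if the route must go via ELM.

13 min

Best RIV to ELM: RIV → MID → DOK → ELM costing 11
Best ELM to SUM: ELM → SUM costing 2
Total via ELM: 11 + 2 = 13 min.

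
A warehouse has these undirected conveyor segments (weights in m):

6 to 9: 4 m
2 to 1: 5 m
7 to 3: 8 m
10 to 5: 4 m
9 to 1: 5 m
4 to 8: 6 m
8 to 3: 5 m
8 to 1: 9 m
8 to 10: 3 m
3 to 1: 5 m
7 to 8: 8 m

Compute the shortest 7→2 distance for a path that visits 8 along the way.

22 m

Best 7 to 8: 7–8 costing 8
Shortest 8→2: 8–1–2 = 14
Total via 8: 8 + 14 = 22 m.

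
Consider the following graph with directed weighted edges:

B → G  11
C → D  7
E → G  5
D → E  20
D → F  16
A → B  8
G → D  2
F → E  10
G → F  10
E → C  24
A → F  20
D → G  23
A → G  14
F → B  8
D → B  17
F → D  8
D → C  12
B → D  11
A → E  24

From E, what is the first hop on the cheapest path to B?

G

Compare a few routes:
E → G → D → F → B: 5+2+16+8 = 31
E → G → F → B: 5+10+8 = 23
E → G → D → B: 5+2+17 = 24
Cheapest is E → G → F → B at 23.
So from E the first move is to G.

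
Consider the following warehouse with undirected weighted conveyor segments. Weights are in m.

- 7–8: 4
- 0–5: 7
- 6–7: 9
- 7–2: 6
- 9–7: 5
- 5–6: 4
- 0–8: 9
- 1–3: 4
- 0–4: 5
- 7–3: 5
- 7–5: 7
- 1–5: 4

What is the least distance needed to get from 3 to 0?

Candidate routes:
3–1–5–0: 4+4+7 = 15
3–7–8–0: 5+4+9 = 18
Cheapest is 3–1–5–0 at 15 m.

15 m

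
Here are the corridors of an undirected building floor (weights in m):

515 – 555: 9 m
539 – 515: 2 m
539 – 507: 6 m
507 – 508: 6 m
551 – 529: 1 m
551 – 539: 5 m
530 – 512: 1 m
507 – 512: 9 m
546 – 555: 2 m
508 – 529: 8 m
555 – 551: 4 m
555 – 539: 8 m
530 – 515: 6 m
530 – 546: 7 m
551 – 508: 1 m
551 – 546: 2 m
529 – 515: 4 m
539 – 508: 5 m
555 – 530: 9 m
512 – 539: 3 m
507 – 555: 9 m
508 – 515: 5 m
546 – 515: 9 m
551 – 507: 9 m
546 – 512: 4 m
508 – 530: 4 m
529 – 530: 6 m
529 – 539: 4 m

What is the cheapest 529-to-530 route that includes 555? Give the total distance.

12 m

Shortest 529→555: 529 → 551 → 555 = 5
Best 555 to 530: 555 → 546 → 512 → 530 costing 7
Total via 555: 5 + 7 = 12 m.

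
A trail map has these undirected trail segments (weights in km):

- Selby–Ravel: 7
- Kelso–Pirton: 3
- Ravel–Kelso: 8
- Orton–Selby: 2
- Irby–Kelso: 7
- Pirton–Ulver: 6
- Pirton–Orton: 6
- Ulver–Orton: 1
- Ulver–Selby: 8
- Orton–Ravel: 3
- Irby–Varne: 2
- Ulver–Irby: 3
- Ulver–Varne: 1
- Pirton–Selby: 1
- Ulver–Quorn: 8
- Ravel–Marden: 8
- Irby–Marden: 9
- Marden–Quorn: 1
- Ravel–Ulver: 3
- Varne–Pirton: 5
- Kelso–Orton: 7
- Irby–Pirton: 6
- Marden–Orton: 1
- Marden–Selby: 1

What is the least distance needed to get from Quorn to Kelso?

6 km

Candidate routes:
Quorn → Marden → Selby → Pirton → Kelso: 1+1+1+3 = 6
Quorn → Marden → Orton → Kelso: 1+1+7 = 9
Quorn → Marden → Orton → Selby → Pirton → Kelso: 1+1+2+1+3 = 8
Quorn → Marden → Orton → Pirton → Kelso: 1+1+6+3 = 11
Cheapest is Quorn → Marden → Selby → Pirton → Kelso at 6 km.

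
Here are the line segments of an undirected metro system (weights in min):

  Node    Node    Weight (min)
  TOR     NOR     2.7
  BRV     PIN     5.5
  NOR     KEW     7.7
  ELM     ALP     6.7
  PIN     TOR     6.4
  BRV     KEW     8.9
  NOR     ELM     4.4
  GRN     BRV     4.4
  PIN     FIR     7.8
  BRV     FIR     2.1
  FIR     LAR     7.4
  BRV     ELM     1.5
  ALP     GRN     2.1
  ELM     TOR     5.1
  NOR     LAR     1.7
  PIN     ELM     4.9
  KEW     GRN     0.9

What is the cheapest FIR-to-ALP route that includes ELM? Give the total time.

10.3 min

Best FIR to ELM: FIR–BRV–ELM costing 3.6
Shortest ELM→ALP: ELM–ALP = 6.7
Total via ELM: 3.6 + 6.7 = 10.3 min.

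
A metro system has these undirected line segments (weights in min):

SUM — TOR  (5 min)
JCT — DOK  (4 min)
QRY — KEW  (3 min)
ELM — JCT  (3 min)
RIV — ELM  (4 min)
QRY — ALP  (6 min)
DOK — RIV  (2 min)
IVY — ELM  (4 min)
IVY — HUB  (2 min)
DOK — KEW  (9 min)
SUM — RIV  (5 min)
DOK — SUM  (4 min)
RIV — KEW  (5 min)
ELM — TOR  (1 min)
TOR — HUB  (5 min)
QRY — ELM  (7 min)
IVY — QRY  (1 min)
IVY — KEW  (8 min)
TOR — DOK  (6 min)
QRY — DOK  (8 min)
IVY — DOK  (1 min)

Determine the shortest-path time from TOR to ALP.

12 min

Shortest distances from TOR:
TOR: 0
ELM: 1  (via TOR)
JCT: 4  (via ELM)
HUB: 5  (via TOR)
IVY: 5  (via ELM)
SUM: 5  (via TOR)
RIV: 5  (via ELM)
QRY: 6  (via IVY)
DOK: 6  (via TOR)
KEW: 9  (via QRY)
ALP: 12  (via QRY)
Shortest route: TOR → ELM → IVY → QRY → ALP = 12 min.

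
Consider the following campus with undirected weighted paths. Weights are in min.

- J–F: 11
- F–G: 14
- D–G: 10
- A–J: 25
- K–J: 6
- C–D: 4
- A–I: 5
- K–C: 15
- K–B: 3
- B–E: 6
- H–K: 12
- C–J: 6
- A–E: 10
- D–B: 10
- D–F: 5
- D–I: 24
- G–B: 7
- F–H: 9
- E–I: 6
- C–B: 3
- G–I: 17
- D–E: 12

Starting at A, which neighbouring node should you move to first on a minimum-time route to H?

E

Enumerating some paths:
A → E → B → K → H: 10+6+3+12 = 31
A → E → B → C → D → F → H: 10+6+3+4+5+9 = 37
A → E → D → F → H: 10+12+5+9 = 36
A → I → E → B → K → H: 5+6+6+3+12 = 32
Cheapest is A → E → B → K → H at 31 min.
So from A the first move is to E.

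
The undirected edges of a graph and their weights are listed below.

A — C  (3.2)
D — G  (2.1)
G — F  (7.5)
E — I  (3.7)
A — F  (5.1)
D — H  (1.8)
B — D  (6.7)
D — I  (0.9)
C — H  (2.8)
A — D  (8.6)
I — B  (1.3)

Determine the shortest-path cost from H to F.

11.1

Enumerating some paths:
H → D → G → F: 1.8+2.1+7.5 = 11.4
H → D → A → F: 1.8+8.6+5.1 = 15.5
H → C → A → F: 2.8+3.2+5.1 = 11.1
The minimum is 11.1 via H → C → A → F.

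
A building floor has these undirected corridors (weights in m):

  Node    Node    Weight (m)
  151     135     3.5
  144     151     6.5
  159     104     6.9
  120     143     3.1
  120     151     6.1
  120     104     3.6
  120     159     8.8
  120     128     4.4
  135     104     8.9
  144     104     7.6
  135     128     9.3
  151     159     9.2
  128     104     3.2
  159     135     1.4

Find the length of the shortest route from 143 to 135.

12.7 m

Candidate routes:
143 - 120 - 159 - 135: 3.1+8.8+1.4 = 13.3
143 - 120 - 104 - 135: 3.1+3.6+8.9 = 15.6
143 - 120 - 104 - 159 - 135: 3.1+3.6+6.9+1.4 = 15
143 - 120 - 151 - 135: 3.1+6.1+3.5 = 12.7
The minimum is 12.7 m via 143 - 120 - 151 - 135.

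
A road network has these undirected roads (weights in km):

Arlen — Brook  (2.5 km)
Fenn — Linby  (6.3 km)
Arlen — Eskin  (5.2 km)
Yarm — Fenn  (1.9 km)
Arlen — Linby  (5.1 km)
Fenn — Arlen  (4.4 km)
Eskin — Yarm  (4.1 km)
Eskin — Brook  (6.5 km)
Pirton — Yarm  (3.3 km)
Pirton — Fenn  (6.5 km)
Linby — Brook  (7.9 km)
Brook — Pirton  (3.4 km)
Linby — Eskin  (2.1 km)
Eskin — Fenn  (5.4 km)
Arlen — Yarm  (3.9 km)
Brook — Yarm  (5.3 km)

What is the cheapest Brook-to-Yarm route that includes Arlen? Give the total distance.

6.4 km

Shortest Brook→Arlen: Brook → Arlen = 2.5
Best Arlen to Yarm: Arlen → Yarm costing 3.9
Total via Arlen: 2.5 + 3.9 = 6.4 km.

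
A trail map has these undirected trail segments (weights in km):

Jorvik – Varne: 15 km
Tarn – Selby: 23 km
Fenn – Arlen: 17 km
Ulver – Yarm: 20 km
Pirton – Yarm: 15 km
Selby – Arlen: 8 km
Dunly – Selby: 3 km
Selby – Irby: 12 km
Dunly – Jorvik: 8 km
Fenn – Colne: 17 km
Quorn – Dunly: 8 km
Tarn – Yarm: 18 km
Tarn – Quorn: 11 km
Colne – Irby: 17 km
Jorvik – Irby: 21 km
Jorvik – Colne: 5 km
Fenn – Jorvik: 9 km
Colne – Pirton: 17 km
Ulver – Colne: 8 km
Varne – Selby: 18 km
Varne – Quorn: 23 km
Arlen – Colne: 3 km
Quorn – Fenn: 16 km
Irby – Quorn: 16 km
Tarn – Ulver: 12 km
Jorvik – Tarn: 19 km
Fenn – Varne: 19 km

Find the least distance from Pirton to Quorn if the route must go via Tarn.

Best Pirton to Tarn: Pirton–Yarm–Tarn costing 33
Shortest Tarn→Quorn: Tarn–Quorn = 11
Total via Tarn: 33 + 11 = 44 km.

44 km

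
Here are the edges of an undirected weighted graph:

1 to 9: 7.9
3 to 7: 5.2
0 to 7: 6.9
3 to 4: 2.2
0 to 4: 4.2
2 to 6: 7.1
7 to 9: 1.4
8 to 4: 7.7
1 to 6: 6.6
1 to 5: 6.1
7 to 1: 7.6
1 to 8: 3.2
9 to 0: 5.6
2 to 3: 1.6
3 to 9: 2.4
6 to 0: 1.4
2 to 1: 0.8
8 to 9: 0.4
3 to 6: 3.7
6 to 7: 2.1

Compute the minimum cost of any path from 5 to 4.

Candidate routes:
5–1–2–3–4: 6.1+0.8+1.6+2.2 = 10.7
5–1–8–9–3–4: 6.1+3.2+0.4+2.4+2.2 = 14.3
5–1–2–3–6–0–4: 6.1+0.8+1.6+3.7+1.4+4.2 = 17.8
5–1–8–4: 6.1+3.2+7.7 = 17
Cheapest is 5–1–2–3–4 at 10.7.

10.7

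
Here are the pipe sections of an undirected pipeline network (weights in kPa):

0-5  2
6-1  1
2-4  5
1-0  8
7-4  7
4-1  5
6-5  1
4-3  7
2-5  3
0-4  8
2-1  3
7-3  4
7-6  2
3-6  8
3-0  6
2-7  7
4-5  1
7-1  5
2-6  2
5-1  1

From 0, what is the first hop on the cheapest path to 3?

3

Enumerating some paths:
0 → 5 → 6 → 7 → 3: 2+1+2+4 = 9
0 → 3: 6 = 6
The minimum is 6 kPa via 0 → 3.
So from 0 the first move is to 3.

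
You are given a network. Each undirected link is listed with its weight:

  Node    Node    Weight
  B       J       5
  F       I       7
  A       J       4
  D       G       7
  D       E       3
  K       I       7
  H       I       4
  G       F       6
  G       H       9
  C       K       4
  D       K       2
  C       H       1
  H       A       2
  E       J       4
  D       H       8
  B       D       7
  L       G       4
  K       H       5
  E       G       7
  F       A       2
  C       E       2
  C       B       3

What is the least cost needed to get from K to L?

13

Shortest distances from K:
K: 0
D: 2  (via K)
C: 4  (via K)
E: 5  (via D)
H: 5  (via K)
A: 7  (via H)
B: 7  (via C)
I: 7  (via K)
F: 9  (via A)
G: 9  (via D)
J: 9  (via E)
L: 13  (via G)
Shortest route: K → D → G → L = 13.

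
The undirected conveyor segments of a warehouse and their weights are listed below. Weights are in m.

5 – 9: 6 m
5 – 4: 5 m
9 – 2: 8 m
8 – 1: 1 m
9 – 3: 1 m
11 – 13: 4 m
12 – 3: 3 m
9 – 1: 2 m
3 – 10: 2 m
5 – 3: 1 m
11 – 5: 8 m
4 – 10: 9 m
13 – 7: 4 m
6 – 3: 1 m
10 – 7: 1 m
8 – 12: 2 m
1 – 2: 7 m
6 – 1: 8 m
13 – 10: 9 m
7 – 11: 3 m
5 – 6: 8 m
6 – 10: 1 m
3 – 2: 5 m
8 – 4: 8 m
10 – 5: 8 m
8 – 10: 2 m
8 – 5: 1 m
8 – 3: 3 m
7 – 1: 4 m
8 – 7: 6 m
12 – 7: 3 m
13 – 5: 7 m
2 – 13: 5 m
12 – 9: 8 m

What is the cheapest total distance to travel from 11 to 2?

Compare a few routes:
11 → 13 → 2: 4+5 = 9
11 → 7 → 10 → 3 → 2: 3+1+2+5 = 11
Cheapest is 11 → 13 → 2 at 9 m.

9 m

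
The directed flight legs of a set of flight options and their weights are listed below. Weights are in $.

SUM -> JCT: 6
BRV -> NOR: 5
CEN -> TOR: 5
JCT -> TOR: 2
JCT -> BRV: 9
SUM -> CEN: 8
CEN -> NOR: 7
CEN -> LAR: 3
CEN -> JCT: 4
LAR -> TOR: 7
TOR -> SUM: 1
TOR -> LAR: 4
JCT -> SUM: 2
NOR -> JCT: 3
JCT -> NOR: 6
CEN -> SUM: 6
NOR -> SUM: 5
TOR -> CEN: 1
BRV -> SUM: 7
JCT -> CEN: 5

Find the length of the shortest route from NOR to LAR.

$9

Compare a few routes:
NOR - JCT - TOR - LAR: 3+2+4 = 9
NOR - JCT - CEN - LAR: 3+5+3 = 11
Cheapest is NOR - JCT - TOR - LAR at $9.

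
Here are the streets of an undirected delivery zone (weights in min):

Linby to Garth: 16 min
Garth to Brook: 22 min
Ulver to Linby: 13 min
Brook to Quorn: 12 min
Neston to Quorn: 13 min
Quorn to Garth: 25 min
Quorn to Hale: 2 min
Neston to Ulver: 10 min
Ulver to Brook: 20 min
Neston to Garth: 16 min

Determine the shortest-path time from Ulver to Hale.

Shortest distances from Ulver:
Ulver: 0
Neston: 10  (via Ulver)
Linby: 13  (via Ulver)
Brook: 20  (via Ulver)
Quorn: 23  (via Neston)
Hale: 25  (via Quorn)
Shortest route: Ulver → Neston → Quorn → Hale = 25 min.

25 min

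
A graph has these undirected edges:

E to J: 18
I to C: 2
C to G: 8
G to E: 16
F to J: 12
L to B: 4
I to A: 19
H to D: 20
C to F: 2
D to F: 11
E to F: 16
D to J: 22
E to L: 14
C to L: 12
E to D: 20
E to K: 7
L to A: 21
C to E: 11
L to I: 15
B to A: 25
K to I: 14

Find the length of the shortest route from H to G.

Running Dijkstra from H:
H: 0
D: 20  (via H)
F: 31  (via D)
C: 33  (via F)
I: 35  (via C)
E: 40  (via D)
G: 41  (via C)
Shortest route: H–D–F–C–G = 41.

41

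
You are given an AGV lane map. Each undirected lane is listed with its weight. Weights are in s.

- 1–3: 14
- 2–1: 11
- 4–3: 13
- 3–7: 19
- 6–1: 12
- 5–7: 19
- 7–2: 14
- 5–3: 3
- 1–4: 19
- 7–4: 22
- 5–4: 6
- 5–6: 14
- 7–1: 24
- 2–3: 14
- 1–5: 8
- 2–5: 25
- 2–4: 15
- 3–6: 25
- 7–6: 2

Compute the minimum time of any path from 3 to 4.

9 s

Compare a few routes:
3 → 5 → 4: 3+6 = 9
3 → 4: 13 = 13
Cheapest is 3 → 5 → 4 at 9 s.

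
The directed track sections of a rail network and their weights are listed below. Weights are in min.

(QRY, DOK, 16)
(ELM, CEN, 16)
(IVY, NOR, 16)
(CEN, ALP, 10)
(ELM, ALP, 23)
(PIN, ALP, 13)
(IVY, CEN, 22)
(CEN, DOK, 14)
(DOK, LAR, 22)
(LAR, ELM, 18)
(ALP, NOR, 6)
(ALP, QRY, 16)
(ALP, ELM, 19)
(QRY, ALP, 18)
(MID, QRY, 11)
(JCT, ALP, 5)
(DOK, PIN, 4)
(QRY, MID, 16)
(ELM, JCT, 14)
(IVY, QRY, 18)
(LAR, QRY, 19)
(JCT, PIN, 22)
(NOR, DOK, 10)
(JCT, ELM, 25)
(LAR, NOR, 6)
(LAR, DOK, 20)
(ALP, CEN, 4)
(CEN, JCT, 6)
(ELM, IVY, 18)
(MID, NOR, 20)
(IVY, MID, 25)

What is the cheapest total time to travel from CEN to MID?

Settle nodes by increasing distance from CEN:
CEN: 0
JCT: 6  (via CEN)
ALP: 10  (via CEN)
DOK: 14  (via CEN)
NOR: 16  (via ALP)
PIN: 18  (via DOK)
QRY: 26  (via ALP)
ELM: 29  (via ALP)
LAR: 36  (via DOK)
MID: 42  (via QRY)
Shortest route: CEN → ALP → QRY → MID = 42 min.

42 min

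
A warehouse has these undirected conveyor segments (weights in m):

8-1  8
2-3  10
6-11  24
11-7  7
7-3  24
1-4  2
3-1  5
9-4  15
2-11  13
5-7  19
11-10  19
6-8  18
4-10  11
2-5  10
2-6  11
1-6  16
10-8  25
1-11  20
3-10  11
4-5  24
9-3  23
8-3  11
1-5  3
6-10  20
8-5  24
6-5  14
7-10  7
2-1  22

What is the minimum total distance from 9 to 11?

37 m

Candidate routes:
9 - 4 - 10 - 7 - 11: 15+11+7+7 = 40
9 - 4 - 1 - 5 - 2 - 11: 15+2+3+10+13 = 43
9 - 4 - 10 - 11: 15+11+19 = 45
9 - 4 - 1 - 11: 15+2+20 = 37
The minimum is 37 m via 9 - 4 - 1 - 11.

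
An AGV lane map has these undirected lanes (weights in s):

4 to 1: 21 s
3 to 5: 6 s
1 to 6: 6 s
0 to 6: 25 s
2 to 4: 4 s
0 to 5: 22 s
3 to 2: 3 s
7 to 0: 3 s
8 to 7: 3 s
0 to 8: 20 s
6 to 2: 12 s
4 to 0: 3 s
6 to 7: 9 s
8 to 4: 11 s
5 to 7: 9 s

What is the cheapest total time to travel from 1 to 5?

24 s

Shortest distances from 1:
1: 0
6: 6  (via 1)
7: 15  (via 6)
0: 18  (via 7)
2: 18  (via 6)
8: 18  (via 7)
3: 21  (via 2)
4: 21  (via 1)
5: 24  (via 7)
Shortest route: 1 → 6 → 7 → 5 = 24 s.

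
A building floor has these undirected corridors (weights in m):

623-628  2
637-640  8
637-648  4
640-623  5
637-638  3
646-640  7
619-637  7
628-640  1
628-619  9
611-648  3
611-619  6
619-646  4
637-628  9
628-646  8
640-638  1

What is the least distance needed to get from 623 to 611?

Compare a few routes:
623–640–638–637–648–611: 5+1+3+4+3 = 16
623–628–640–638–637–648–611: 2+1+1+3+4+3 = 14
The minimum is 14 m via 623–628–640–638–637–648–611.

14 m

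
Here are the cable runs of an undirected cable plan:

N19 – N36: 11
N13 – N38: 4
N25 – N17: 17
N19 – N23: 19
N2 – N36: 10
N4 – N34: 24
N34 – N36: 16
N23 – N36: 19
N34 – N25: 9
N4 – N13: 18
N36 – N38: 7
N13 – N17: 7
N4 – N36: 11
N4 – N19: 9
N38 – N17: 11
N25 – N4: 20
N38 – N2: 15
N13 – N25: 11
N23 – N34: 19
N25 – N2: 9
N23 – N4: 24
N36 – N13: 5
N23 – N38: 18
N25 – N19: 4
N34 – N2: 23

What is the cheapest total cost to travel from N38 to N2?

15

Compare a few routes:
N38 - N36 - N2: 7+10 = 17
N38 - N2: 15 = 15
The minimum is 15 via N38 - N2.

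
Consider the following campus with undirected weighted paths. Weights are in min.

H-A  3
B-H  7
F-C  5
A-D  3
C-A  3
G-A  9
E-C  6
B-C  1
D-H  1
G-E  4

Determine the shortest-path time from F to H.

Compare a few routes:
F–C–B–H: 5+1+7 = 13
F–C–A–D–H: 5+3+3+1 = 12
F–C–A–H: 5+3+3 = 11
The minimum is 11 min via F–C–A–H.

11 min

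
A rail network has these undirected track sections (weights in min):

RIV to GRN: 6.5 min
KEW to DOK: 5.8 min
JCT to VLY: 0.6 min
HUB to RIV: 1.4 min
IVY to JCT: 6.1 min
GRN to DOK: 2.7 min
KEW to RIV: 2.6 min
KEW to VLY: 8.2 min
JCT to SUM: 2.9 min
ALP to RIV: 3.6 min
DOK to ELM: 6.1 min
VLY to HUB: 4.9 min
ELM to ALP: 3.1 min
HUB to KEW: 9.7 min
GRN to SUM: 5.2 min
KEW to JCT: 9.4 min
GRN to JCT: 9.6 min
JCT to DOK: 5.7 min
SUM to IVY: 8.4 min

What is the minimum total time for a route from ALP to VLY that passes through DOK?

15.5 min

Shortest ALP→DOK: ALP–ELM–DOK = 9.2
Shortest DOK→VLY: DOK–JCT–VLY = 6.3
Total via DOK: 9.2 + 6.3 = 15.5 min.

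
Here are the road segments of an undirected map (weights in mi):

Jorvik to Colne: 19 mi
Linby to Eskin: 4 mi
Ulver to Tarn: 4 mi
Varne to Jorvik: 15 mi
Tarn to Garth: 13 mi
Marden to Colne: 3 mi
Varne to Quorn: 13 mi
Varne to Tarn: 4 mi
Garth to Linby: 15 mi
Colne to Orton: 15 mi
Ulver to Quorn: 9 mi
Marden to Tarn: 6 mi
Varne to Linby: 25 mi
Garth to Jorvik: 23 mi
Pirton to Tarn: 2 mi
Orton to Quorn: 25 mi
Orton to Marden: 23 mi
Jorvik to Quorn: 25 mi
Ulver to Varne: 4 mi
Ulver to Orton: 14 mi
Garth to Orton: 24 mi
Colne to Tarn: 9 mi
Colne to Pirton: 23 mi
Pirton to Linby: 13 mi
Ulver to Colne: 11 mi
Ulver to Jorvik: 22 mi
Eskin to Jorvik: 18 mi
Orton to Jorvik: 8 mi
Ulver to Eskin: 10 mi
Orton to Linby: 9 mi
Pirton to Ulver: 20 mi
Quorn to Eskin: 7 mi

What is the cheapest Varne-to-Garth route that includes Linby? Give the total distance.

Best Varne to Linby: Varne → Ulver → Eskin → Linby costing 18
Best Linby to Garth: Linby → Garth costing 15
Total via Linby: 18 + 15 = 33 mi.

33 mi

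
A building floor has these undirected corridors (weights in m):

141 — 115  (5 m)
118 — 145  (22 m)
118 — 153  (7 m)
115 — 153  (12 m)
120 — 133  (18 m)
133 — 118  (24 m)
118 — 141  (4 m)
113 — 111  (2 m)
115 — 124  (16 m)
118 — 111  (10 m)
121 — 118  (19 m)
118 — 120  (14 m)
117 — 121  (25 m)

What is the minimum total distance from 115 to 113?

Enumerating some paths:
115–153–118–111–113: 12+7+10+2 = 31
115–141–118–111–113: 5+4+10+2 = 21
Cheapest is 115–141–118–111–113 at 21 m.

21 m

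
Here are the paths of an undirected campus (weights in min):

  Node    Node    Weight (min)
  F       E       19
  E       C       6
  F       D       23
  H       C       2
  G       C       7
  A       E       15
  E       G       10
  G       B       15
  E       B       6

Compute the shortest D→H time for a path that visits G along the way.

61 min

Shortest D→G: D–F–E–G = 52
Best G to H: G–C–H costing 9
Total via G: 52 + 9 = 61 min.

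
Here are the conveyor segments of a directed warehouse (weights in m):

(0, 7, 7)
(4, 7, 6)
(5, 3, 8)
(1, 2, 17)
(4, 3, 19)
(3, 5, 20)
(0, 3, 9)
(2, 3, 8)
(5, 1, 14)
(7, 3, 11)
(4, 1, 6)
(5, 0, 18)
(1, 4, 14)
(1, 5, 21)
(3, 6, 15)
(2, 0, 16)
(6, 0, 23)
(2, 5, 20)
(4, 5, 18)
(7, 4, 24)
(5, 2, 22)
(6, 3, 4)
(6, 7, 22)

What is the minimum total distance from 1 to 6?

40 m

Compare a few routes:
1 → 5 → 3 → 6: 21+8+15 = 44
1 → 2 → 3 → 6: 17+8+15 = 40
Cheapest is 1 → 2 → 3 → 6 at 40 m.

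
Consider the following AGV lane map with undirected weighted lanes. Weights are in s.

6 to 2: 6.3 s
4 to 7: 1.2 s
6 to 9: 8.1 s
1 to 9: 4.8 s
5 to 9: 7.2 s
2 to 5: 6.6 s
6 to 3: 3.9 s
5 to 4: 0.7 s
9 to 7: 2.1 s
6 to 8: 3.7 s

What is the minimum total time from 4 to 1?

Running Dijkstra from 4:
4: 0
5: 0.7  (via 4)
7: 1.2  (via 4)
9: 3.3  (via 7)
2: 7.3  (via 5)
1: 8.1  (via 9)
Shortest route: 4–7–9–1 = 8.1 s.

8.1 s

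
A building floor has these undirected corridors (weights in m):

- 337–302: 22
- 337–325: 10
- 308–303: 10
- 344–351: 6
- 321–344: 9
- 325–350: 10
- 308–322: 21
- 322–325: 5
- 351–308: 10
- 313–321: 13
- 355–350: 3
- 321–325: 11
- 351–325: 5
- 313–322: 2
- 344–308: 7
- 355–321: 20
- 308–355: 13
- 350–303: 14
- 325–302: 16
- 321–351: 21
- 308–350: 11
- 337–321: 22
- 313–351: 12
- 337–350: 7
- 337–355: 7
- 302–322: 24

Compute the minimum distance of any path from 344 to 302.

27 m

Settle nodes by increasing distance from 344:
344: 0
351: 6  (via 344)
308: 7  (via 344)
321: 9  (via 344)
325: 11  (via 351)
322: 16  (via 325)
303: 17  (via 308)
313: 18  (via 351)
350: 18  (via 308)
355: 20  (via 308)
337: 21  (via 325)
302: 27  (via 325)
Shortest route: 344–351–325–302 = 27 m.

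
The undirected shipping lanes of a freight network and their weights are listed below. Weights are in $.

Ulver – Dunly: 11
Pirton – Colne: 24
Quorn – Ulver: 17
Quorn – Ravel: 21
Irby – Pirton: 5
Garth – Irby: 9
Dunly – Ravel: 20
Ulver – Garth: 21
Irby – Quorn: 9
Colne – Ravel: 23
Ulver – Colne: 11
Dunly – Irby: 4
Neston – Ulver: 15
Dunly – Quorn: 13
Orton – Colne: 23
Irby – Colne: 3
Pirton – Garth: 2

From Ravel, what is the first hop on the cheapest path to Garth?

Dunly

Enumerating some paths:
Ravel - Dunly - Irby - Pirton - Garth: 20+4+5+2 = 31
Ravel - Dunly - Irby - Garth: 20+4+9 = 33
Ravel - Colne - Irby - Pirton - Garth: 23+3+5+2 = 33
The minimum is $31 via Ravel - Dunly - Irby - Pirton - Garth.
So from Ravel the first move is to Dunly.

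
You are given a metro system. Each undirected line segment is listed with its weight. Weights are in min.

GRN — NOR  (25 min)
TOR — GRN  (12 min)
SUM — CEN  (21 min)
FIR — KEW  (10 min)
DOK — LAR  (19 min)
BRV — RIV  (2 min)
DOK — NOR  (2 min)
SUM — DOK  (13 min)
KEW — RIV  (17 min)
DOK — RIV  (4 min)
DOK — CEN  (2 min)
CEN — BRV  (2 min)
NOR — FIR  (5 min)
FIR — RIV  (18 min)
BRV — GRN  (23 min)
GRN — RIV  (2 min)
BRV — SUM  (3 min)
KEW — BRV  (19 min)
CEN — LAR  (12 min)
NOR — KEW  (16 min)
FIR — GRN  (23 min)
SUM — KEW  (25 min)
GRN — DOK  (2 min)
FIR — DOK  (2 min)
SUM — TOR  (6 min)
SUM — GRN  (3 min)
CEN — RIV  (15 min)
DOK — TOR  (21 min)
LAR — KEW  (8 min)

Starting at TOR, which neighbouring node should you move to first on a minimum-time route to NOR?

Candidate routes:
TOR–GRN–DOK–NOR: 12+2+2 = 16
TOR–SUM–GRN–DOK–NOR: 6+3+2+2 = 13
TOR–SUM–BRV–CEN–DOK–NOR: 6+3+2+2+2 = 15
TOR–SUM–BRV–RIV–GRN–DOK–NOR: 6+3+2+2+2+2 = 17
Cheapest is TOR–SUM–GRN–DOK–NOR at 13 min.
So from TOR the first move is to SUM.

SUM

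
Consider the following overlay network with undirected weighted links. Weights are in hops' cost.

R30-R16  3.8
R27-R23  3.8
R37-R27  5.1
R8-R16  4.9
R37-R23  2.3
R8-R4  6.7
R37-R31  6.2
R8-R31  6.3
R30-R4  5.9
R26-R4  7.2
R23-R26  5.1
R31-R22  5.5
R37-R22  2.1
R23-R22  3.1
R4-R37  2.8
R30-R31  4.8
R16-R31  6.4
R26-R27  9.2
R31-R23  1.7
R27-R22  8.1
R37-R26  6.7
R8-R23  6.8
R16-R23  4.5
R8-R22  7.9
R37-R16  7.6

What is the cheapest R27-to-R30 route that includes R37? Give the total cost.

Best R27 to R37: R27–R37 costing 5.1
Shortest R37→R30: R37–R4–R30 = 8.7
Total via R37: 5.1 + 8.7 = 13.8 hops' cost.

13.8 hops' cost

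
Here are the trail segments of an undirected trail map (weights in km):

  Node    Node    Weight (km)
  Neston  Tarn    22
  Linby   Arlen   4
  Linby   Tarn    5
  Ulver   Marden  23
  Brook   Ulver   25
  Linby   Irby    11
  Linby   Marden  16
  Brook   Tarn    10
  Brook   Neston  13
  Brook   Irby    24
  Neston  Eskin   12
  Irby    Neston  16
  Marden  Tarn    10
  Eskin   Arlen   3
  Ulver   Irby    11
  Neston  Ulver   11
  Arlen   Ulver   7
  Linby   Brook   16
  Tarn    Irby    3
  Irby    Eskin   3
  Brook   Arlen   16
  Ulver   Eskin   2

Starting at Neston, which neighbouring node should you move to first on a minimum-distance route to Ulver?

Ulver

Enumerating some paths:
Neston–Irby–Eskin–Ulver: 16+3+2 = 21
Neston–Eskin–Arlen–Ulver: 12+3+7 = 22
Neston–Eskin–Ulver: 12+2 = 14
Neston–Ulver: 11 = 11
The minimum is 11 km via Neston–Ulver.
So from Neston the first move is to Ulver.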